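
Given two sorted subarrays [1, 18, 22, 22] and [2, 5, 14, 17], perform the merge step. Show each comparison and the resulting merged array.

Merging process:

Compare 1 vs 2: take 1 from left. Merged: [1]
Compare 18 vs 2: take 2 from right. Merged: [1, 2]
Compare 18 vs 5: take 5 from right. Merged: [1, 2, 5]
Compare 18 vs 14: take 14 from right. Merged: [1, 2, 5, 14]
Compare 18 vs 17: take 17 from right. Merged: [1, 2, 5, 14, 17]
Append remaining from left: [18, 22, 22]. Merged: [1, 2, 5, 14, 17, 18, 22, 22]

Final merged array: [1, 2, 5, 14, 17, 18, 22, 22]
Total comparisons: 5

The merged array is [1, 2, 5, 14, 17, 18, 22, 22], requiring 5 comparisons. The merge step runs in O(n) time where n is the total number of elements.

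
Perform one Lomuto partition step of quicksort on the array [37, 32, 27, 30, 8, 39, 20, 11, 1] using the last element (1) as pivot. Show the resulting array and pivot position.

Lomuto partition with pivot = 1:

Initial array: [37, 32, 27, 30, 8, 39, 20, 11, 1]

arr[0]=37 > 1: no swap
arr[1]=32 > 1: no swap
arr[2]=27 > 1: no swap
arr[3]=30 > 1: no swap
arr[4]=8 > 1: no swap
arr[5]=39 > 1: no swap
arr[6]=20 > 1: no swap
arr[7]=11 > 1: no swap

Place pivot at position 0: [1, 32, 27, 30, 8, 39, 20, 11, 37]
Pivot position: 0

After partitioning with pivot 1, the array becomes [1, 32, 27, 30, 8, 39, 20, 11, 37]. The pivot is placed at index 0. All elements to the left of the pivot are <= 1, and all elements to the right are > 1.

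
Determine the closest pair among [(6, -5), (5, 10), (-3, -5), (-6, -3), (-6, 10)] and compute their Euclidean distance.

Computing all pairwise distances among 5 points:

d((6, -5), (5, 10)) = 15.0333
d((6, -5), (-3, -5)) = 9.0
d((6, -5), (-6, -3)) = 12.1655
d((6, -5), (-6, 10)) = 19.2094
d((5, 10), (-3, -5)) = 17.0
d((5, 10), (-6, -3)) = 17.0294
d((5, 10), (-6, 10)) = 11.0
d((-3, -5), (-6, -3)) = 3.6056 <-- minimum
d((-3, -5), (-6, 10)) = 15.2971
d((-6, -3), (-6, 10)) = 13.0

Closest pair: (-3, -5) and (-6, -3) with distance 3.6056

The closest pair is (-3, -5) and (-6, -3) with Euclidean distance 3.6056. For 5 points, brute-force pairwise comparison is shown above. For large n, the divide-and-conquer algorithm (sort by x, recurse on halves, check the dividing strip) achieves O(n log n).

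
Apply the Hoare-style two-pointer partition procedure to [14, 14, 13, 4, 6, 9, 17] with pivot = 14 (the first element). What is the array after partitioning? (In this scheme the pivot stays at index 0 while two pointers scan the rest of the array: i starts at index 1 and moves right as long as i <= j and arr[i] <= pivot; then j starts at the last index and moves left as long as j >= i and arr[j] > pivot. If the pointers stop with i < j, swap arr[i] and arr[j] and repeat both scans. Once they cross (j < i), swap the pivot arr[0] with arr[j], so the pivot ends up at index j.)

Hoare-style two-pointer partition with pivot = 14:

Initial array: [14, 14, 13, 4, 6, 9, 17]

Pointers start at i = 1, j = 6.
i ends at 6, j ends at 5: the pointers have crossed (j < i), so scanning stops.

Swap pivot arr[0] with arr[5] to place pivot at position 5: [9, 14, 13, 4, 6, 14, 17]
Pivot position: 5

After partitioning with pivot 14, the array becomes [9, 14, 13, 4, 6, 14, 17]. The pivot is placed at index 5. All elements to the left of the pivot are <= 14, and all elements to the right are > 14.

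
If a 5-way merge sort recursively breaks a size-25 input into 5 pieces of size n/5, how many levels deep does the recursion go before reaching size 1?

For divide and conquer with division factor 5:

Problem sizes at each level:
Level 0: 25
Level 1: 5
Level 2: 1

The root is level 0 and the size-1 base case is level 2 (the tree spans levels 0 through 2, i.e. 3 levels counting the root), so the depth is the number of divisions: log_5(25) = 2

The recursion tree depth is log_5(25) = 2. At each level, the problem size is divided by 5, so it takes 2 divisions to reduce to a base case of size 1. The algorithm makes 5 recursive calls at each level.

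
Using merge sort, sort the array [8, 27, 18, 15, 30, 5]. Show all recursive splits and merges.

Merge sort trace:

Split: [8, 27, 18, 15, 30, 5] -> [8, 27, 18] and [15, 30, 5]
  Split: [8, 27, 18] -> [8] and [27, 18]
    Split: [27, 18] -> [27] and [18]
    Merge: [27] + [18] -> [18, 27]
  Merge: [8] + [18, 27] -> [8, 18, 27]
  Split: [15, 30, 5] -> [15] and [30, 5]
    Split: [30, 5] -> [30] and [5]
    Merge: [30] + [5] -> [5, 30]
  Merge: [15] + [5, 30] -> [5, 15, 30]
Merge: [8, 18, 27] + [5, 15, 30] -> [5, 8, 15, 18, 27, 30]

Final sorted array: [5, 8, 15, 18, 27, 30]

The merge sort proceeds by recursively splitting the array and merging sorted halves.
After all merges, the sorted array is [5, 8, 15, 18, 27, 30].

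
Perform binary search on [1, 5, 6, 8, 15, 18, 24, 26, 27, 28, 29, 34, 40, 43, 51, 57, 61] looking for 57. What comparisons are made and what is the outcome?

Binary search for 57 in [1, 5, 6, 8, 15, 18, 24, 26, 27, 28, 29, 34, 40, 43, 51, 57, 61]:

lo=0, hi=16, mid=8, arr[mid]=27 -> 27 < 57, search right half
lo=9, hi=16, mid=12, arr[mid]=40 -> 40 < 57, search right half
lo=13, hi=16, mid=14, arr[mid]=51 -> 51 < 57, search right half
lo=15, hi=16, mid=15, arr[mid]=57 -> Found target at index 15!

Binary search finds 57 at index 15 after 4 comparisons. The search repeatedly halves the search space by comparing with the middle element.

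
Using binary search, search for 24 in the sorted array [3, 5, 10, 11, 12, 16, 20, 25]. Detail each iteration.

Binary search for 24 in [3, 5, 10, 11, 12, 16, 20, 25]:

lo=0, hi=7, mid=3, arr[mid]=11 -> 11 < 24, search right half
lo=4, hi=7, mid=5, arr[mid]=16 -> 16 < 24, search right half
lo=6, hi=7, mid=6, arr[mid]=20 -> 20 < 24, search right half
lo=7, hi=7, mid=7, arr[mid]=25 -> 25 > 24, search left half
lo=7 > hi=6, target 24 not found

Binary search determines that 24 is not in the array after 4 comparisons. The search space was exhausted without finding the target.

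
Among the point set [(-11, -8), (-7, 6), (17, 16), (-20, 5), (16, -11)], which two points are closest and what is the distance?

Computing all pairwise distances among 5 points:

d((-11, -8), (-7, 6)) = 14.5602
d((-11, -8), (17, 16)) = 36.8782
d((-11, -8), (-20, 5)) = 15.8114
d((-11, -8), (16, -11)) = 27.1662
d((-7, 6), (17, 16)) = 26.0
d((-7, 6), (-20, 5)) = 13.0384 <-- minimum
d((-7, 6), (16, -11)) = 28.6007
d((17, 16), (-20, 5)) = 38.6005
d((17, 16), (16, -11)) = 27.0185
d((-20, 5), (16, -11)) = 39.3954

Closest pair: (-7, 6) and (-20, 5) with distance 13.0384

The closest pair is (-7, 6) and (-20, 5) with Euclidean distance 13.0384. For 5 points, brute-force pairwise comparison is shown above. For large n, the divide-and-conquer algorithm (sort by x, recurse on halves, check the dividing strip) achieves O(n log n).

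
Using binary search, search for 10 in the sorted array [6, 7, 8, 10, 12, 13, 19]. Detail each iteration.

Binary search for 10 in [6, 7, 8, 10, 12, 13, 19]:

lo=0, hi=6, mid=3, arr[mid]=10 -> Found target at index 3!

Binary search finds 10 at index 3 after 1 comparisons. The search repeatedly halves the search space by comparing with the middle element.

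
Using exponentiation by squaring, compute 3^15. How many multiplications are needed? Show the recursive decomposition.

Computing 3^15 by squaring (build up from 3^1; each line after the first costs one multiplication):

3^1 = 3
3^2 = (3^1)^2 = 3^2 = 9
3^3 = 3 * 3^2 = 3 * 9 = 27
3^6 = (3^3)^2 = 27^2 = 729
3^7 = 3 * 3^6 = 3 * 729 = 2187
3^14 = (3^7)^2 = 2187^2 = 4782969
3^15 = 3 * 3^14 = 3 * 4782969 = 14348907

Result: 14348907
Multiplications needed: 6 (6 lines after 3^1)

3^15 = 14348907. Using exponentiation by squaring, this requires 6 multiplications. The key idea: if the exponent is even, square the half-power; if odd, multiply by the base once.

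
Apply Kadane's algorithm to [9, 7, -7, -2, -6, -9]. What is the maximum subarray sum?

Using Kadane's algorithm on [9, 7, -7, -2, -6, -9]:

Scanning through the array:
Position 1 (value 7): max_ending_here = 16, max_so_far = 16
Position 2 (value -7): max_ending_here = 9, max_so_far = 16
Position 3 (value -2): max_ending_here = 7, max_so_far = 16
Position 4 (value -6): max_ending_here = 1, max_so_far = 16
Position 5 (value -9): max_ending_here = -8, max_so_far = 16

Maximum subarray: [9, 7]
Maximum sum: 16

The maximum subarray is [9, 7] with sum 16. This subarray runs from index 0 to index 1.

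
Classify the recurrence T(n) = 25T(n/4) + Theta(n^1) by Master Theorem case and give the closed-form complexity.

Master Theorem for T(n) = 25T(n/4) + O(n^1):

a = 25, b = 4, c = 1
log_b(a) = log_4(25) = 2.3219

Case 1: c = 1 < log_4(25) = 2.3219
T(n) = O(n^(log_4 25))

For T(n) = 25T(n/4) + O(n^1): log_4(25) = 2.3219. This is Case 1 of the Master Theorem (c < log_b(a), work dominated by leaves), giving O(n^(log_4 25)).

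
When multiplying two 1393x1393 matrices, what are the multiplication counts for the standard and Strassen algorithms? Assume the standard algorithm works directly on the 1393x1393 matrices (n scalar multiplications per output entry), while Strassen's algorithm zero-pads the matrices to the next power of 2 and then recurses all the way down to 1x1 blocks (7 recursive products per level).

Matrix multiplication for 1393x1393 matrices:

Strassen's algorithm requires power-of-2 dimensions. Pad 1393x1393 to 2048x2048 (next power of 2).

Standard algorithm: 1393^3 = 2703045457 multiplications
Strassen's algorithm: 7^(log2(2048)) = 7^11 = 1977326743 multiplications
Savings: 2703045457 - 1977326743 = 725718714 multiplications

Standard: 2703045457 multiplications (1393^3). Strassen: 1977326743 multiplications (7^11, after padding to 2048x2048). Strassen reduces 8 recursive multiplications to 7 at each level.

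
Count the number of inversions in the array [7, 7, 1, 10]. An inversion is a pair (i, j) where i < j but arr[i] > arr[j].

Finding inversions in [7, 7, 1, 10]:

(0, 2): arr[0]=7 > arr[2]=1
(1, 2): arr[1]=7 > arr[2]=1

Total inversions: 2

The array has 2 inversion(s): (0,2), (1,2). Each pair (i,j) satisfies i < j and arr[i] > arr[j].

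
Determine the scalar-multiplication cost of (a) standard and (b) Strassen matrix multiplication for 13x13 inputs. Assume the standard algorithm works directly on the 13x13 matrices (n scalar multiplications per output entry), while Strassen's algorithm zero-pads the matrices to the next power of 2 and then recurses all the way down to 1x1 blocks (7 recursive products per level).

Matrix multiplication for 13x13 matrices:

Strassen's algorithm requires power-of-2 dimensions. Pad 13x13 to 16x16 (next power of 2).

Standard algorithm: 13^3 = 2197 multiplications
Strassen's algorithm: 7^(log2(16)) = 7^4 = 2401 multiplications
Difference: 2197 - 2401 = -204 (Strassen uses MORE here due to padding overhead — for small or just-over-power-of-2 n, padding can outweigh the per-level savings)

Standard: 2197 multiplications (13^3). Strassen: 2401 multiplications (7^4, after padding to 16x16). Strassen reduces 8 recursive multiplications to 7 at each level.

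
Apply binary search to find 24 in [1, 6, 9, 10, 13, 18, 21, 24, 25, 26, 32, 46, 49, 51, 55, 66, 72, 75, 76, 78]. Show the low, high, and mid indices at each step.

Binary search for 24 in [1, 6, 9, 10, 13, 18, 21, 24, 25, 26, 32, 46, 49, 51, 55, 66, 72, 75, 76, 78]:

lo=0, hi=19, mid=9, arr[mid]=26 -> 26 > 24, search left half
lo=0, hi=8, mid=4, arr[mid]=13 -> 13 < 24, search right half
lo=5, hi=8, mid=6, arr[mid]=21 -> 21 < 24, search right half
lo=7, hi=8, mid=7, arr[mid]=24 -> Found target at index 7!

Binary search finds 24 at index 7 after 4 comparisons. The search repeatedly halves the search space by comparing with the middle element.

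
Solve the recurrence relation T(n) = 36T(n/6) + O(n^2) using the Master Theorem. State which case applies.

Master Theorem for T(n) = 36T(n/6) + O(n^2):

a = 36, b = 6, c = 2
log_b(a) = log_6(36) = 2.0000

Case 2: c = 2 = log_6(36) = 2.0000
T(n) = O(n^2 log n) = O(n^2 log n)

For T(n) = 36T(n/6) + O(n^2): log_6(36) = 2.0000. This is Case 2 of the Master Theorem (c = log_b(a), equal work at all levels), giving O(n^2 log n).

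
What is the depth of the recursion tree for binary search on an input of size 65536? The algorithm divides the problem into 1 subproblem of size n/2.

For divide and conquer with division factor 2:

Problem sizes at each level:
Level 0: 65536
Level 1: 32768
Level 2: 16384
Level 3: 8192
Level 4: 4096
Level 5: 2048
Level 6: 1024
Level 7: 512
Level 8: 256
Level 9: 128
Level 10: 64
Level 11: 32
Level 12: 16
Level 13: 8
Level 14: 4
Level 15: 2
Level 16: 1

The root is level 0 and the size-1 base case is level 16 (the tree spans levels 0 through 16, i.e. 17 levels counting the root), so the depth is the number of divisions: log_2(65536) = 16

The recursion tree depth is log_2(65536) = 16. At each level, the problem size is divided by 2, so it takes 16 divisions to reduce to a base case of size 1. The algorithm makes 1 recursive call at each level.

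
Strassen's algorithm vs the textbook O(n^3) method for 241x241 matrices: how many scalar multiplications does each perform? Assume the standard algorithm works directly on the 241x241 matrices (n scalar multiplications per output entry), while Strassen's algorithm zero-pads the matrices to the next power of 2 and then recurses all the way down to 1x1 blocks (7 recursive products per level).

Matrix multiplication for 241x241 matrices:

Strassen's algorithm requires power-of-2 dimensions. Pad 241x241 to 256x256 (next power of 2).

Standard algorithm: 241^3 = 13997521 multiplications
Strassen's algorithm: 7^(log2(256)) = 7^8 = 5764801 multiplications
Savings: 13997521 - 5764801 = 8232720 multiplications

Standard: 13997521 multiplications (241^3). Strassen: 5764801 multiplications (7^8, after padding to 256x256). Strassen reduces 8 recursive multiplications to 7 at each level.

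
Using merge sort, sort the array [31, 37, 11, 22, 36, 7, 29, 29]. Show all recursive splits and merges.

Merge sort trace:

Split: [31, 37, 11, 22, 36, 7, 29, 29] -> [31, 37, 11, 22] and [36, 7, 29, 29]
  Split: [31, 37, 11, 22] -> [31, 37] and [11, 22]
    Split: [31, 37] -> [31] and [37]
    Merge: [31] + [37] -> [31, 37]
    Split: [11, 22] -> [11] and [22]
    Merge: [11] + [22] -> [11, 22]
  Merge: [31, 37] + [11, 22] -> [11, 22, 31, 37]
  Split: [36, 7, 29, 29] -> [36, 7] and [29, 29]
    Split: [36, 7] -> [36] and [7]
    Merge: [36] + [7] -> [7, 36]
    Split: [29, 29] -> [29] and [29]
    Merge: [29] + [29] -> [29, 29]
  Merge: [7, 36] + [29, 29] -> [7, 29, 29, 36]
Merge: [11, 22, 31, 37] + [7, 29, 29, 36] -> [7, 11, 22, 29, 29, 31, 36, 37]

Final sorted array: [7, 11, 22, 29, 29, 31, 36, 37]

The merge sort proceeds by recursively splitting the array and merging sorted halves.
After all merges, the sorted array is [7, 11, 22, 29, 29, 31, 36, 37].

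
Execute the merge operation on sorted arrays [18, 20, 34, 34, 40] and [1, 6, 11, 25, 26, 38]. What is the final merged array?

Merging process:

Compare 18 vs 1: take 1 from right. Merged: [1]
Compare 18 vs 6: take 6 from right. Merged: [1, 6]
Compare 18 vs 11: take 11 from right. Merged: [1, 6, 11]
Compare 18 vs 25: take 18 from left. Merged: [1, 6, 11, 18]
Compare 20 vs 25: take 20 from left. Merged: [1, 6, 11, 18, 20]
Compare 34 vs 25: take 25 from right. Merged: [1, 6, 11, 18, 20, 25]
Compare 34 vs 26: take 26 from right. Merged: [1, 6, 11, 18, 20, 25, 26]
Compare 34 vs 38: take 34 from left. Merged: [1, 6, 11, 18, 20, 25, 26, 34]
Compare 34 vs 38: take 34 from left. Merged: [1, 6, 11, 18, 20, 25, 26, 34, 34]
Compare 40 vs 38: take 38 from right. Merged: [1, 6, 11, 18, 20, 25, 26, 34, 34, 38]
Append remaining from left: [40]. Merged: [1, 6, 11, 18, 20, 25, 26, 34, 34, 38, 40]

Final merged array: [1, 6, 11, 18, 20, 25, 26, 34, 34, 38, 40]
Total comparisons: 10

The merged array is [1, 6, 11, 18, 20, 25, 26, 34, 34, 38, 40], requiring 10 comparisons. The merge step runs in O(n) time where n is the total number of elements.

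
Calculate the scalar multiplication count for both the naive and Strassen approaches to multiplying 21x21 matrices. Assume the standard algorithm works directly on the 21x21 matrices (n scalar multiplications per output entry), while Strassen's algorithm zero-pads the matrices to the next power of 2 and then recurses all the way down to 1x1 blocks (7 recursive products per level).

Matrix multiplication for 21x21 matrices:

Strassen's algorithm requires power-of-2 dimensions. Pad 21x21 to 32x32 (next power of 2).

Standard algorithm: 21^3 = 9261 multiplications
Strassen's algorithm: 7^(log2(32)) = 7^5 = 16807 multiplications
Difference: 9261 - 16807 = -7546 (Strassen uses MORE here due to padding overhead — for small or just-over-power-of-2 n, padding can outweigh the per-level savings)

Standard: 9261 multiplications (21^3). Strassen: 16807 multiplications (7^5, after padding to 32x32). Strassen reduces 8 recursive multiplications to 7 at each level.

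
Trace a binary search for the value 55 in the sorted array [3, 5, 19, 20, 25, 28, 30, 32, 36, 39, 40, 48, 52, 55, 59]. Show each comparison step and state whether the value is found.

Binary search for 55 in [3, 5, 19, 20, 25, 28, 30, 32, 36, 39, 40, 48, 52, 55, 59]:

lo=0, hi=14, mid=7, arr[mid]=32 -> 32 < 55, search right half
lo=8, hi=14, mid=11, arr[mid]=48 -> 48 < 55, search right half
lo=12, hi=14, mid=13, arr[mid]=55 -> Found target at index 13!

Binary search finds 55 at index 13 after 3 comparisons. The search repeatedly halves the search space by comparing with the middle element.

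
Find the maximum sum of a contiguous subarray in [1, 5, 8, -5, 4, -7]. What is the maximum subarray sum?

Using Kadane's algorithm on [1, 5, 8, -5, 4, -7]:

Scanning through the array:
Position 1 (value 5): max_ending_here = 6, max_so_far = 6
Position 2 (value 8): max_ending_here = 14, max_so_far = 14
Position 3 (value -5): max_ending_here = 9, max_so_far = 14
Position 4 (value 4): max_ending_here = 13, max_so_far = 14
Position 5 (value -7): max_ending_here = 6, max_so_far = 14

Maximum subarray: [1, 5, 8]
Maximum sum: 14

The maximum subarray is [1, 5, 8] with sum 14. This subarray runs from index 0 to index 2.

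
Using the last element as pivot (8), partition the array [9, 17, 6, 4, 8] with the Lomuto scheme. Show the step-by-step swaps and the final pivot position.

Lomuto partition with pivot = 8:

Initial array: [9, 17, 6, 4, 8]

arr[0]=9 > 8: no swap
arr[1]=17 > 8: no swap
arr[2]=6 <= 8: swap with position 0, array becomes [6, 17, 9, 4, 8]
arr[3]=4 <= 8: swap with position 1, array becomes [6, 4, 9, 17, 8]

Place pivot at position 2: [6, 4, 8, 17, 9]
Pivot position: 2

After partitioning with pivot 8, the array becomes [6, 4, 8, 17, 9]. The pivot is placed at index 2. All elements to the left of the pivot are <= 8, and all elements to the right are > 8.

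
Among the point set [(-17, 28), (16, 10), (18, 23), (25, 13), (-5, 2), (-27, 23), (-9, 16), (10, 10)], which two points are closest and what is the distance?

Computing all pairwise distances among 8 points:

d((-17, 28), (16, 10)) = 37.5899
d((-17, 28), (18, 23)) = 35.3553
d((-17, 28), (25, 13)) = 44.5982
d((-17, 28), (-5, 2)) = 28.6356
d((-17, 28), (-27, 23)) = 11.1803
d((-17, 28), (-9, 16)) = 14.4222
d((-17, 28), (10, 10)) = 32.45
d((16, 10), (18, 23)) = 13.1529
d((16, 10), (25, 13)) = 9.4868
d((16, 10), (-5, 2)) = 22.4722
d((16, 10), (-27, 23)) = 44.9222
d((16, 10), (-9, 16)) = 25.7099
d((16, 10), (10, 10)) = 6.0 <-- minimum
d((18, 23), (25, 13)) = 12.2066
d((18, 23), (-5, 2)) = 31.1448
d((18, 23), (-27, 23)) = 45.0
d((18, 23), (-9, 16)) = 27.8927
d((18, 23), (10, 10)) = 15.2643
d((25, 13), (-5, 2)) = 31.9531
d((25, 13), (-27, 23)) = 52.9528
d((25, 13), (-9, 16)) = 34.1321
d((25, 13), (10, 10)) = 15.2971
d((-5, 2), (-27, 23)) = 30.4138
d((-5, 2), (-9, 16)) = 14.5602
d((-5, 2), (10, 10)) = 17.0
d((-27, 23), (-9, 16)) = 19.3132
d((-27, 23), (10, 10)) = 39.2173
d((-9, 16), (10, 10)) = 19.9249

Closest pair: (16, 10) and (10, 10) with distance 6.0

The closest pair is (16, 10) and (10, 10) with Euclidean distance 6.0. For 8 points, brute-force pairwise comparison is shown above. For large n, the divide-and-conquer algorithm (sort by x, recurse on halves, check the dividing strip) achieves O(n log n).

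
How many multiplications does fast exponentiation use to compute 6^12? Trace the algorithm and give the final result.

Computing 6^12 by squaring (build up from 6^1; each line after the first costs one multiplication):

6^1 = 6
6^2 = (6^1)^2 = 6^2 = 36
6^3 = 6 * 6^2 = 6 * 36 = 216
6^6 = (6^3)^2 = 216^2 = 46656
6^12 = (6^6)^2 = 46656^2 = 2176782336

Result: 2176782336
Multiplications needed: 4 (4 lines after 6^1)

6^12 = 2176782336. Using exponentiation by squaring, this requires 4 multiplications. The key idea: if the exponent is even, square the half-power; if odd, multiply by the base once.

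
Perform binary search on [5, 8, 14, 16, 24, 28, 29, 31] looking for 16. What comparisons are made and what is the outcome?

Binary search for 16 in [5, 8, 14, 16, 24, 28, 29, 31]:

lo=0, hi=7, mid=3, arr[mid]=16 -> Found target at index 3!

Binary search finds 16 at index 3 after 1 comparisons. The search repeatedly halves the search space by comparing with the middle element.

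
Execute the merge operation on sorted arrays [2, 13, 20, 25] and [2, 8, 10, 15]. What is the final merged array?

Merging process:

Compare 2 vs 2: take 2 from left. Merged: [2]
Compare 13 vs 2: take 2 from right. Merged: [2, 2]
Compare 13 vs 8: take 8 from right. Merged: [2, 2, 8]
Compare 13 vs 10: take 10 from right. Merged: [2, 2, 8, 10]
Compare 13 vs 15: take 13 from left. Merged: [2, 2, 8, 10, 13]
Compare 20 vs 15: take 15 from right. Merged: [2, 2, 8, 10, 13, 15]
Append remaining from left: [20, 25]. Merged: [2, 2, 8, 10, 13, 15, 20, 25]

Final merged array: [2, 2, 8, 10, 13, 15, 20, 25]
Total comparisons: 6

The merged array is [2, 2, 8, 10, 13, 15, 20, 25], requiring 6 comparisons. The merge step runs in O(n) time where n is the total number of elements.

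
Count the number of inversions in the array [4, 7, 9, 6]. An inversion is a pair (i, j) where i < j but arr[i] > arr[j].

Finding inversions in [4, 7, 9, 6]:

(1, 3): arr[1]=7 > arr[3]=6
(2, 3): arr[2]=9 > arr[3]=6

Total inversions: 2

The array has 2 inversion(s): (1,3), (2,3). Each pair (i,j) satisfies i < j and arr[i] > arr[j].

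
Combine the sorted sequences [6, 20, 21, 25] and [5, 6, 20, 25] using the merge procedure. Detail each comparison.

Merging process:

Compare 6 vs 5: take 5 from right. Merged: [5]
Compare 6 vs 6: take 6 from left. Merged: [5, 6]
Compare 20 vs 6: take 6 from right. Merged: [5, 6, 6]
Compare 20 vs 20: take 20 from left. Merged: [5, 6, 6, 20]
Compare 21 vs 20: take 20 from right. Merged: [5, 6, 6, 20, 20]
Compare 21 vs 25: take 21 from left. Merged: [5, 6, 6, 20, 20, 21]
Compare 25 vs 25: take 25 from left. Merged: [5, 6, 6, 20, 20, 21, 25]
Append remaining from right: [25]. Merged: [5, 6, 6, 20, 20, 21, 25, 25]

Final merged array: [5, 6, 6, 20, 20, 21, 25, 25]
Total comparisons: 7

The merged array is [5, 6, 6, 20, 20, 21, 25, 25], requiring 7 comparisons. The merge step runs in O(n) time where n is the total number of elements.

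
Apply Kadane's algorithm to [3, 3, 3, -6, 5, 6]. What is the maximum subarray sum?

Using Kadane's algorithm on [3, 3, 3, -6, 5, 6]:

Scanning through the array:
Position 1 (value 3): max_ending_here = 6, max_so_far = 6
Position 2 (value 3): max_ending_here = 9, max_so_far = 9
Position 3 (value -6): max_ending_here = 3, max_so_far = 9
Position 4 (value 5): max_ending_here = 8, max_so_far = 9
Position 5 (value 6): max_ending_here = 14, max_so_far = 14

Maximum subarray: [3, 3, 3, -6, 5, 6]
Maximum sum: 14

The maximum subarray is [3, 3, 3, -6, 5, 6] with sum 14. This subarray runs from index 0 to index 5.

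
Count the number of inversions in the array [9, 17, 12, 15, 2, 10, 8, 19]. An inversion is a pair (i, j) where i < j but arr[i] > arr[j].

Finding inversions in [9, 17, 12, 15, 2, 10, 8, 19]:

(0, 4): arr[0]=9 > arr[4]=2
(0, 6): arr[0]=9 > arr[6]=8
(1, 2): arr[1]=17 > arr[2]=12
(1, 3): arr[1]=17 > arr[3]=15
(1, 4): arr[1]=17 > arr[4]=2
(1, 5): arr[1]=17 > arr[5]=10
(1, 6): arr[1]=17 > arr[6]=8
(2, 4): arr[2]=12 > arr[4]=2
(2, 5): arr[2]=12 > arr[5]=10
(2, 6): arr[2]=12 > arr[6]=8
(3, 4): arr[3]=15 > arr[4]=2
(3, 5): arr[3]=15 > arr[5]=10
(3, 6): arr[3]=15 > arr[6]=8
(5, 6): arr[5]=10 > arr[6]=8

Total inversions: 14

The array has 14 inversion(s): (0,4), (0,6), (1,2), (1,3), (1,4), (1,5), (1,6), (2,4), (2,5), (2,6), (3,4), (3,5), (3,6), (5,6). Each pair (i,j) satisfies i < j and arr[i] > arr[j].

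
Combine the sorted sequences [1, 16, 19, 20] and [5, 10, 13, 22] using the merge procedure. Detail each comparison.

Merging process:

Compare 1 vs 5: take 1 from left. Merged: [1]
Compare 16 vs 5: take 5 from right. Merged: [1, 5]
Compare 16 vs 10: take 10 from right. Merged: [1, 5, 10]
Compare 16 vs 13: take 13 from right. Merged: [1, 5, 10, 13]
Compare 16 vs 22: take 16 from left. Merged: [1, 5, 10, 13, 16]
Compare 19 vs 22: take 19 from left. Merged: [1, 5, 10, 13, 16, 19]
Compare 20 vs 22: take 20 from left. Merged: [1, 5, 10, 13, 16, 19, 20]
Append remaining from right: [22]. Merged: [1, 5, 10, 13, 16, 19, 20, 22]

Final merged array: [1, 5, 10, 13, 16, 19, 20, 22]
Total comparisons: 7

The merged array is [1, 5, 10, 13, 16, 19, 20, 22], requiring 7 comparisons. The merge step runs in O(n) time where n is the total number of elements.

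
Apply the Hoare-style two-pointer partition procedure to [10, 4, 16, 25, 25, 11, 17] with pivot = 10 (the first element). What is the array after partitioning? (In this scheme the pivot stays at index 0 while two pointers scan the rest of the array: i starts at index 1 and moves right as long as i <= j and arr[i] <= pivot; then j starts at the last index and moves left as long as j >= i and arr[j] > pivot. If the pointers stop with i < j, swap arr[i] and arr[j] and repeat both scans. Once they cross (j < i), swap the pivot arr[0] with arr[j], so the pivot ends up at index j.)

Hoare-style two-pointer partition with pivot = 10:

Initial array: [10, 4, 16, 25, 25, 11, 17]

Pointers start at i = 1, j = 6.
i ends at 2, j ends at 1: the pointers have crossed (j < i), so scanning stops.

Swap pivot arr[0] with arr[1] to place pivot at position 1: [4, 10, 16, 25, 25, 11, 17]
Pivot position: 1

After partitioning with pivot 10, the array becomes [4, 10, 16, 25, 25, 11, 17]. The pivot is placed at index 1. All elements to the left of the pivot are <= 10, and all elements to the right are > 10.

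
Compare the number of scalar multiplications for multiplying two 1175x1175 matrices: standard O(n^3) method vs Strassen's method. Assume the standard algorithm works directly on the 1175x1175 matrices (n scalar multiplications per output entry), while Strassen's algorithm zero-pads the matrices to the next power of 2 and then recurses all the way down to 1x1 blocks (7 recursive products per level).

Matrix multiplication for 1175x1175 matrices:

Strassen's algorithm requires power-of-2 dimensions. Pad 1175x1175 to 2048x2048 (next power of 2).

Standard algorithm: 1175^3 = 1622234375 multiplications
Strassen's algorithm: 7^(log2(2048)) = 7^11 = 1977326743 multiplications
Difference: 1622234375 - 1977326743 = -355092368 (Strassen uses MORE here due to padding overhead — for small or just-over-power-of-2 n, padding can outweigh the per-level savings)

Standard: 1622234375 multiplications (1175^3). Strassen: 1977326743 multiplications (7^11, after padding to 2048x2048). Strassen reduces 8 recursive multiplications to 7 at each level.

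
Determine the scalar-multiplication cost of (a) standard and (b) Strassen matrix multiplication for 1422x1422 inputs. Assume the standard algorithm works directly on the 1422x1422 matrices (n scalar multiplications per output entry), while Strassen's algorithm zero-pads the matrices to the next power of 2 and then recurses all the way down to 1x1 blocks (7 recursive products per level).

Matrix multiplication for 1422x1422 matrices:

Strassen's algorithm requires power-of-2 dimensions. Pad 1422x1422 to 2048x2048 (next power of 2).

Standard algorithm: 1422^3 = 2875403448 multiplications
Strassen's algorithm: 7^(log2(2048)) = 7^11 = 1977326743 multiplications
Savings: 2875403448 - 1977326743 = 898076705 multiplications

Standard: 2875403448 multiplications (1422^3). Strassen: 1977326743 multiplications (7^11, after padding to 2048x2048). Strassen reduces 8 recursive multiplications to 7 at each level.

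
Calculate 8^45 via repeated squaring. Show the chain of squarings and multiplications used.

Computing 8^45 by squaring (build up from 8^1; each line after the first costs one multiplication):

8^1 = 8
8^2 = (8^1)^2 = 8^2 = 64
8^4 = (8^2)^2 = 64^2 = 4096
8^5 = 8 * 8^4 = 8 * 4096 = 32768
8^10 = (8^5)^2 = 32768^2 = 1073741824
8^11 = 8 * 8^10 = 8 * 1073741824 = 8589934592
8^22 = (8^11)^2 = 8589934592^2 = 73786976294838206464
8^44 = (8^22)^2 = 73786976294838206464^2 = 5444517870735015415413993718908291383296
8^45 = 8 * 8^44 = 8 * 5444517870735015415413993718908291383296 = 43556142965880123323311949751266331066368

Result: 43556142965880123323311949751266331066368
Multiplications needed: 8 (8 lines after 8^1)

8^45 = 43556142965880123323311949751266331066368. Using exponentiation by squaring, this requires 8 multiplications. The key idea: if the exponent is even, square the half-power; if odd, multiply by the base once.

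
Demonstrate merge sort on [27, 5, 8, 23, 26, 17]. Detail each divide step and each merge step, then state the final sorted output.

Merge sort trace:

Split: [27, 5, 8, 23, 26, 17] -> [27, 5, 8] and [23, 26, 17]
  Split: [27, 5, 8] -> [27] and [5, 8]
    Split: [5, 8] -> [5] and [8]
    Merge: [5] + [8] -> [5, 8]
  Merge: [27] + [5, 8] -> [5, 8, 27]
  Split: [23, 26, 17] -> [23] and [26, 17]
    Split: [26, 17] -> [26] and [17]
    Merge: [26] + [17] -> [17, 26]
  Merge: [23] + [17, 26] -> [17, 23, 26]
Merge: [5, 8, 27] + [17, 23, 26] -> [5, 8, 17, 23, 26, 27]

Final sorted array: [5, 8, 17, 23, 26, 27]

The merge sort proceeds by recursively splitting the array and merging sorted halves.
After all merges, the sorted array is [5, 8, 17, 23, 26, 27].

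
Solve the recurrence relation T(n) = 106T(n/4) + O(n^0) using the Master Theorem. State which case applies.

Master Theorem for T(n) = 106T(n/4) + O(n^0):

a = 106, b = 4, c = 0
log_b(a) = log_4(106) = 3.3640

Case 1: c = 0 < log_4(106) = 3.3640
T(n) = O(n^(log_4 106))

For T(n) = 106T(n/4) + O(n^0): log_4(106) = 3.3640. This is Case 1 of the Master Theorem (c < log_b(a), work dominated by leaves), giving O(n^(log_4 106)).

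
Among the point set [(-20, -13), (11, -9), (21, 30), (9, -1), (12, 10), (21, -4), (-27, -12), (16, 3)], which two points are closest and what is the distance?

Computing all pairwise distances among 8 points:

d((-20, -13), (11, -9)) = 31.257
d((-20, -13), (21, 30)) = 59.4138
d((-20, -13), (9, -1)) = 31.3847
d((-20, -13), (12, 10)) = 39.4081
d((-20, -13), (21, -4)) = 41.9762
d((-20, -13), (-27, -12)) = 7.0711 <-- minimum
d((-20, -13), (16, 3)) = 39.3954
d((11, -9), (21, 30)) = 40.2616
d((11, -9), (9, -1)) = 8.2462
d((11, -9), (12, 10)) = 19.0263
d((11, -9), (21, -4)) = 11.1803
d((11, -9), (-27, -12)) = 38.1182
d((11, -9), (16, 3)) = 13.0
d((21, 30), (9, -1)) = 33.2415
d((21, 30), (12, 10)) = 21.9317
d((21, 30), (21, -4)) = 34.0
d((21, 30), (-27, -12)) = 63.7809
d((21, 30), (16, 3)) = 27.4591
d((9, -1), (12, 10)) = 11.4018
d((9, -1), (21, -4)) = 12.3693
d((9, -1), (-27, -12)) = 37.6431
d((9, -1), (16, 3)) = 8.0623
d((12, 10), (21, -4)) = 16.6433
d((12, 10), (-27, -12)) = 44.7772
d((12, 10), (16, 3)) = 8.0623
d((21, -4), (-27, -12)) = 48.6621
d((21, -4), (16, 3)) = 8.6023
d((-27, -12), (16, 3)) = 45.5412

Closest pair: (-20, -13) and (-27, -12) with distance 7.0711

The closest pair is (-20, -13) and (-27, -12) with Euclidean distance 7.0711. For 8 points, brute-force pairwise comparison is shown above. For large n, the divide-and-conquer algorithm (sort by x, recurse on halves, check the dividing strip) achieves O(n log n).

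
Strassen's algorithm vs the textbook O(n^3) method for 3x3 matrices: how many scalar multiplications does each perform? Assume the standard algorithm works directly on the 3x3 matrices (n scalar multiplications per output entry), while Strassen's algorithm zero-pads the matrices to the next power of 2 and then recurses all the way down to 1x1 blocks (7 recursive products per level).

Matrix multiplication for 3x3 matrices:

Strassen's algorithm requires power-of-2 dimensions. Pad 3x3 to 4x4 (next power of 2).

Standard algorithm: 3^3 = 27 multiplications
Strassen's algorithm: 7^(log2(4)) = 7^2 = 49 multiplications
Difference: 27 - 49 = -22 (Strassen uses MORE here due to padding overhead — for small or just-over-power-of-2 n, padding can outweigh the per-level savings)

Standard: 27 multiplications (3^3). Strassen: 49 multiplications (7^2, after padding to 4x4). Strassen reduces 8 recursive multiplications to 7 at each level.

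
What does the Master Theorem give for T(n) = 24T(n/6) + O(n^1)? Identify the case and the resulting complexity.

Master Theorem for T(n) = 24T(n/6) + O(n^1):

a = 24, b = 6, c = 1
log_b(a) = log_6(24) = 1.7737

Case 1: c = 1 < log_6(24) = 1.7737
T(n) = O(n^(log_6 24))

For T(n) = 24T(n/6) + O(n^1): log_6(24) = 1.7737. This is Case 1 of the Master Theorem (c < log_b(a), work dominated by leaves), giving O(n^(log_6 24)).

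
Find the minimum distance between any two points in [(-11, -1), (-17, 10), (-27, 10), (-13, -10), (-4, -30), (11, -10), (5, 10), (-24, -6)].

Computing all pairwise distances among 8 points:

d((-11, -1), (-17, 10)) = 12.53
d((-11, -1), (-27, 10)) = 19.4165
d((-11, -1), (-13, -10)) = 9.2195 <-- minimum
d((-11, -1), (-4, -30)) = 29.8329
d((-11, -1), (11, -10)) = 23.7697
d((-11, -1), (5, 10)) = 19.4165
d((-11, -1), (-24, -6)) = 13.9284
d((-17, 10), (-27, 10)) = 10.0
d((-17, 10), (-13, -10)) = 20.3961
d((-17, 10), (-4, -30)) = 42.0595
d((-17, 10), (11, -10)) = 34.4093
d((-17, 10), (5, 10)) = 22.0
d((-17, 10), (-24, -6)) = 17.4642
d((-27, 10), (-13, -10)) = 24.4131
d((-27, 10), (-4, -30)) = 46.1411
d((-27, 10), (11, -10)) = 42.9418
d((-27, 10), (5, 10)) = 32.0
d((-27, 10), (-24, -6)) = 16.2788
d((-13, -10), (-4, -30)) = 21.9317
d((-13, -10), (11, -10)) = 24.0
d((-13, -10), (5, 10)) = 26.9072
d((-13, -10), (-24, -6)) = 11.7047
d((-4, -30), (11, -10)) = 25.0
d((-4, -30), (5, 10)) = 41.0
d((-4, -30), (-24, -6)) = 31.241
d((11, -10), (5, 10)) = 20.8806
d((11, -10), (-24, -6)) = 35.2278
d((5, 10), (-24, -6)) = 33.121

Closest pair: (-11, -1) and (-13, -10) with distance 9.2195

The closest pair is (-11, -1) and (-13, -10) with Euclidean distance 9.2195. For 8 points, brute-force pairwise comparison is shown above. For large n, the divide-and-conquer algorithm (sort by x, recurse on halves, check the dividing strip) achieves O(n log n).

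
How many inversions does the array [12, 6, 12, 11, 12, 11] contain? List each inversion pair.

Finding inversions in [12, 6, 12, 11, 12, 11]:

(0, 1): arr[0]=12 > arr[1]=6
(0, 3): arr[0]=12 > arr[3]=11
(0, 5): arr[0]=12 > arr[5]=11
(2, 3): arr[2]=12 > arr[3]=11
(2, 5): arr[2]=12 > arr[5]=11
(4, 5): arr[4]=12 > arr[5]=11

Total inversions: 6

The array has 6 inversion(s): (0,1), (0,3), (0,5), (2,3), (2,5), (4,5). Each pair (i,j) satisfies i < j and arr[i] > arr[j].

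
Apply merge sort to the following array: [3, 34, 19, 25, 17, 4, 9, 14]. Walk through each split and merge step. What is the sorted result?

Merge sort trace:

Split: [3, 34, 19, 25, 17, 4, 9, 14] -> [3, 34, 19, 25] and [17, 4, 9, 14]
  Split: [3, 34, 19, 25] -> [3, 34] and [19, 25]
    Split: [3, 34] -> [3] and [34]
    Merge: [3] + [34] -> [3, 34]
    Split: [19, 25] -> [19] and [25]
    Merge: [19] + [25] -> [19, 25]
  Merge: [3, 34] + [19, 25] -> [3, 19, 25, 34]
  Split: [17, 4, 9, 14] -> [17, 4] and [9, 14]
    Split: [17, 4] -> [17] and [4]
    Merge: [17] + [4] -> [4, 17]
    Split: [9, 14] -> [9] and [14]
    Merge: [9] + [14] -> [9, 14]
  Merge: [4, 17] + [9, 14] -> [4, 9, 14, 17]
Merge: [3, 19, 25, 34] + [4, 9, 14, 17] -> [3, 4, 9, 14, 17, 19, 25, 34]

Final sorted array: [3, 4, 9, 14, 17, 19, 25, 34]

The merge sort proceeds by recursively splitting the array and merging sorted halves.
After all merges, the sorted array is [3, 4, 9, 14, 17, 19, 25, 34].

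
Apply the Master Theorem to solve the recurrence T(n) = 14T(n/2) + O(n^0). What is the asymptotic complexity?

Master Theorem for T(n) = 14T(n/2) + O(n^0):

a = 14, b = 2, c = 0
log_b(a) = log_2(14) = 3.8074

Case 1: c = 0 < log_2(14) = 3.8074
T(n) = O(n^(log_2 14))

For T(n) = 14T(n/2) + O(n^0): log_2(14) = 3.8074. This is Case 1 of the Master Theorem (c < log_b(a), work dominated by leaves), giving O(n^(log_2 14)).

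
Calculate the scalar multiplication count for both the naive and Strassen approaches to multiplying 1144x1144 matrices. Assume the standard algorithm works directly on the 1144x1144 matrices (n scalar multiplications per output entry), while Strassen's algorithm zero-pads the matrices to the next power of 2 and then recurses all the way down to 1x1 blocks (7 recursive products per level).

Matrix multiplication for 1144x1144 matrices:

Strassen's algorithm requires power-of-2 dimensions. Pad 1144x1144 to 2048x2048 (next power of 2).

Standard algorithm: 1144^3 = 1497193984 multiplications
Strassen's algorithm: 7^(log2(2048)) = 7^11 = 1977326743 multiplications
Difference: 1497193984 - 1977326743 = -480132759 (Strassen uses MORE here due to padding overhead — for small or just-over-power-of-2 n, padding can outweigh the per-level savings)

Standard: 1497193984 multiplications (1144^3). Strassen: 1977326743 multiplications (7^11, after padding to 2048x2048). Strassen reduces 8 recursive multiplications to 7 at each level.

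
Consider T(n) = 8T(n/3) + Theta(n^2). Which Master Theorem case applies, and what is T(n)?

Master Theorem for T(n) = 8T(n/3) + O(n^2):

a = 8, b = 3, c = 2
log_b(a) = log_3(8) = 1.8928

Case 3: c = 2 > log_3(8) = 1.8928
T(n) = O(n^2) = O(n^2)

For T(n) = 8T(n/3) + O(n^2): log_3(8) = 1.8928. This is Case 3 of the Master Theorem (c > log_b(a), work dominated by root), giving O(n^2).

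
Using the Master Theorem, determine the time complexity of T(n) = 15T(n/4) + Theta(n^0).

Master Theorem for T(n) = 15T(n/4) + O(n^0):

a = 15, b = 4, c = 0
log_b(a) = log_4(15) = 1.9534

Case 1: c = 0 < log_4(15) = 1.9534
T(n) = O(n^(log_4 15))

For T(n) = 15T(n/4) + O(n^0): log_4(15) = 1.9534. This is Case 1 of the Master Theorem (c < log_b(a), work dominated by leaves), giving O(n^(log_4 15)).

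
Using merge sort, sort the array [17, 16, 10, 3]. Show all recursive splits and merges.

Merge sort trace:

Split: [17, 16, 10, 3] -> [17, 16] and [10, 3]
  Split: [17, 16] -> [17] and [16]
  Merge: [17] + [16] -> [16, 17]
  Split: [10, 3] -> [10] and [3]
  Merge: [10] + [3] -> [3, 10]
Merge: [16, 17] + [3, 10] -> [3, 10, 16, 17]

Final sorted array: [3, 10, 16, 17]

The merge sort proceeds by recursively splitting the array and merging sorted halves.
After all merges, the sorted array is [3, 10, 16, 17].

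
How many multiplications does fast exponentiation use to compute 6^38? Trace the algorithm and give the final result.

Computing 6^38 by squaring (build up from 6^1; each line after the first costs one multiplication):

6^1 = 6
6^2 = (6^1)^2 = 6^2 = 36
6^4 = (6^2)^2 = 36^2 = 1296
6^8 = (6^4)^2 = 1296^2 = 1679616
6^9 = 6 * 6^8 = 6 * 1679616 = 10077696
6^18 = (6^9)^2 = 10077696^2 = 101559956668416
6^19 = 6 * 6^18 = 6 * 101559956668416 = 609359740010496
6^38 = (6^19)^2 = 609359740010496^2 = 371319292745659279662190166016

Result: 371319292745659279662190166016
Multiplications needed: 7 (7 lines after 6^1)

6^38 = 371319292745659279662190166016. Using exponentiation by squaring, this requires 7 multiplications. The key idea: if the exponent is even, square the half-power; if odd, multiply by the base once.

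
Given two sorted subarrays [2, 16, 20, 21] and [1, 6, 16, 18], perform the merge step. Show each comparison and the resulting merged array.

Merging process:

Compare 2 vs 1: take 1 from right. Merged: [1]
Compare 2 vs 6: take 2 from left. Merged: [1, 2]
Compare 16 vs 6: take 6 from right. Merged: [1, 2, 6]
Compare 16 vs 16: take 16 from left. Merged: [1, 2, 6, 16]
Compare 20 vs 16: take 16 from right. Merged: [1, 2, 6, 16, 16]
Compare 20 vs 18: take 18 from right. Merged: [1, 2, 6, 16, 16, 18]
Append remaining from left: [20, 21]. Merged: [1, 2, 6, 16, 16, 18, 20, 21]

Final merged array: [1, 2, 6, 16, 16, 18, 20, 21]
Total comparisons: 6

The merged array is [1, 2, 6, 16, 16, 18, 20, 21], requiring 6 comparisons. The merge step runs in O(n) time where n is the total number of elements.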